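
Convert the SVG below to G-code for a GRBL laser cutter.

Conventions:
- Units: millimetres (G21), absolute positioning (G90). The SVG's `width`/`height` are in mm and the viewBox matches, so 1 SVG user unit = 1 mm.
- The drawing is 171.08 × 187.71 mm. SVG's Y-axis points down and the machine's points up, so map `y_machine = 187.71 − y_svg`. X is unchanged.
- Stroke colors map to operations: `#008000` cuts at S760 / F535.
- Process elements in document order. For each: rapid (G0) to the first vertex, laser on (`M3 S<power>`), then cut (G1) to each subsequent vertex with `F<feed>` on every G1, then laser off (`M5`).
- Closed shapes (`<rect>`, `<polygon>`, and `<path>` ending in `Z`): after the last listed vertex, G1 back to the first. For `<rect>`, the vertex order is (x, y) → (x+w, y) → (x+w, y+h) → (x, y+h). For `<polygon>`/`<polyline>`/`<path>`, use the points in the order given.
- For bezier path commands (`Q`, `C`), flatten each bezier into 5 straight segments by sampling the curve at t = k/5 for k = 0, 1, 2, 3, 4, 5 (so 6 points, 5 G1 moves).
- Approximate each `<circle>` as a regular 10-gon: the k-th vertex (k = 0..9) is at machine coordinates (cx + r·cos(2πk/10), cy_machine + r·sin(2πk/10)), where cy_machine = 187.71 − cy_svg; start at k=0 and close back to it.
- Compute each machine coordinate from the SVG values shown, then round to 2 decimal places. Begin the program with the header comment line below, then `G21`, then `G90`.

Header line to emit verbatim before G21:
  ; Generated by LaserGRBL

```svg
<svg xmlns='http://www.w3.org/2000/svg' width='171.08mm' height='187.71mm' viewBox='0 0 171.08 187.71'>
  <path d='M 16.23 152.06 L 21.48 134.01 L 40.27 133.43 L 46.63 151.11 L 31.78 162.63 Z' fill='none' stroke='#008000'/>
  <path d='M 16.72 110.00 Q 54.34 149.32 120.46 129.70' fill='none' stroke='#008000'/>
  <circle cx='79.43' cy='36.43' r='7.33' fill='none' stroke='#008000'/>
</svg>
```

Since the viewBox matches the mm dimensions, user units are millimetres directly. The only transform is the Y-flip y_m = 187.71 − y_svg.

Shape 1 is a regular polygon drawn with `<path>`. Its stroke #008000 means cut at S760, F535. After flipping Y the toolpath is (16.23,35.65) → (21.48,53.70) → (40.27,54.28) → (46.63,36.60) → (31.78,25.08) → (16.23,35.65), returning to the start.

Shape 2 is a quadratic bezier drawn with `<path>`. Its stroke #008000 means cut at S760, F535. After flipping Y the toolpath is (16.72,77.71) → (32.91,64.34) → (51.38,55.68) → (72.12,51.74) → (95.15,52.52) → (120.46,58.01).

Shape 3 is a circle drawn with `<circle>`. Its stroke #008000 means cut at S760, F535. After flipping Y the toolpath is (86.76,151.28) → (85.36,155.59) → (81.70,158.25) → (77.16,158.25) → (73.50,155.59) → (72.10,151.28) → (73.50,146.97) → (77.16,144.31) → (81.70,144.31) → (85.36,146.97) → (86.76,151.28), returning to the start.

; Generated by LaserGRBL
G21
G90
G0 X16.23 Y35.65
M3 S760
G1 X21.48 Y53.70 F535
G1 X40.27 Y54.28 F535
G1 X46.63 Y36.60 F535
G1 X31.78 Y25.08 F535
G1 X16.23 Y35.65 F535
M5
G0 X16.72 Y77.71
M3 S760
G1 X32.91 Y64.34 F535
G1 X51.38 Y55.68 F535
G1 X72.12 Y51.74 F535
G1 X95.15 Y52.52 F535
G1 X120.46 Y58.01 F535
M5
G0 X86.76 Y151.28
M3 S760
G1 X85.36 Y155.59 F535
G1 X81.70 Y158.25 F535
G1 X77.16 Y158.25 F535
G1 X73.50 Y155.59 F535
G1 X72.10 Y151.28 F535
G1 X73.50 Y146.97 F535
G1 X77.16 Y144.31 F535
G1 X81.70 Y144.31 F535
G1 X85.36 Y146.97 F535
G1 X86.76 Y151.28 F535
M5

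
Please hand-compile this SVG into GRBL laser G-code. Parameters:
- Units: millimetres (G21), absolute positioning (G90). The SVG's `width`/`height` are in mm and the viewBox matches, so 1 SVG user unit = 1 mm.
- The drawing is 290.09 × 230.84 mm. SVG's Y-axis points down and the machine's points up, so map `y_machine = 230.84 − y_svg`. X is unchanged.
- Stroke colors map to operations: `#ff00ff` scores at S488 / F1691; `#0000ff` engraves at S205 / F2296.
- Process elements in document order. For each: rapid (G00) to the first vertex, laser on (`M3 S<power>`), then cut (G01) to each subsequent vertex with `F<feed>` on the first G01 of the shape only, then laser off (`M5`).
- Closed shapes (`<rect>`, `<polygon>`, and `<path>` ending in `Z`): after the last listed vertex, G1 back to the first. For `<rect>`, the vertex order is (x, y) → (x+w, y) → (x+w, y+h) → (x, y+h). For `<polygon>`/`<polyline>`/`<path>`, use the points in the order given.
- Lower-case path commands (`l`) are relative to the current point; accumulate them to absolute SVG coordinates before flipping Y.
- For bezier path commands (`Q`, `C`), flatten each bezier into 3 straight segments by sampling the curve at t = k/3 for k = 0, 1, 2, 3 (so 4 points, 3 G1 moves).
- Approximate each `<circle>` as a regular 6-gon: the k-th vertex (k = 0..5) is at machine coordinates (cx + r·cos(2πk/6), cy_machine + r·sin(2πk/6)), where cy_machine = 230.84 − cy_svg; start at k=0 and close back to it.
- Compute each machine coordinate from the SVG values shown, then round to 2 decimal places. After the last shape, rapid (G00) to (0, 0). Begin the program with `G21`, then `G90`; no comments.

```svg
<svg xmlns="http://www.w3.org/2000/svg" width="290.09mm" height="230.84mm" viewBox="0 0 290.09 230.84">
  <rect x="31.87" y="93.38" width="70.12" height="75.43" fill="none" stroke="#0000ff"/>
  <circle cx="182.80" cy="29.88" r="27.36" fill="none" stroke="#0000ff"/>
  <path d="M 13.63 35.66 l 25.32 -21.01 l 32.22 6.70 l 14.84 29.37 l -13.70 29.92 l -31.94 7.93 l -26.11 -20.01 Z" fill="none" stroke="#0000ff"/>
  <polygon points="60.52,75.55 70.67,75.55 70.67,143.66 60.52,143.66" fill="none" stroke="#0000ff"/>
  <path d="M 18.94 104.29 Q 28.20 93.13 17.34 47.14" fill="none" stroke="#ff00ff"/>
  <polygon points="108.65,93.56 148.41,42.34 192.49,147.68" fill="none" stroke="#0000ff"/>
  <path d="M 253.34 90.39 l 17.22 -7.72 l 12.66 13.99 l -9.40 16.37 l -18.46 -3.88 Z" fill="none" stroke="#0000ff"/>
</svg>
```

Since the viewBox matches the mm dimensions, user units are millimetres directly. The only transform is the Y-flip y_m = 230.84 − y_svg.

Shape 1 is a rectangle drawn with `<rect>`. Its stroke #0000ff means engrave at S205, F2296. After flipping Y the toolpath is (31.87,137.46) → (101.99,137.46) → (101.99,62.03) → (31.87,62.03) → (31.87,137.46), returning to the start.

Shape 2 is a circle drawn with `<circle>`. Its stroke #0000ff means engrave at S205, F2296. After flipping Y the toolpath is (210.16,200.96) → (196.48,224.65) → (169.12,224.65) → (155.44,200.96) → (169.12,177.27) → (196.48,177.27) → (210.16,200.96), returning to the start.

Shape 3 is a regular polygon drawn with `<path>`. Its stroke #0000ff means engrave at S205, F2296. After flipping Y the toolpath is (13.63,195.18) → (38.95,216.19) → (71.17,209.49) → (86.01,180.12) → (72.31,150.20) → (40.37,142.27) → (14.26,162.28) → (13.63,195.18), returning to the start.

Shape 4 is a rectangle drawn with `<polygon>`. Its stroke #0000ff means engrave at S205, F2296. After flipping Y the toolpath is (60.52,155.29) → (70.67,155.29) → (70.67,87.18) → (60.52,87.18) → (60.52,155.29), returning to the start.

Shape 5 is a quadratic bezier drawn with `<path>`. Its stroke #ff00ff means score at S488, F1691. After flipping Y the toolpath is (18.94,126.55) → (22.88,137.86) → (22.34,156.91) → (17.34,183.70).

Shape 6 is a closed polygon drawn with `<polygon>`. Its stroke #0000ff means engrave at S205, F2296. After flipping Y the toolpath is (108.65,137.28) → (148.41,188.50) → (192.49,83.16) → (108.65,137.28), returning to the start.

Shape 7 is a regular polygon drawn with `<path>`. Its stroke #0000ff means engrave at S205, F2296. After flipping Y the toolpath is (253.34,140.45) → (270.56,148.17) → (283.22,134.18) → (273.82,117.81) → (255.36,121.69) → (253.34,140.45), returning to the start.

G21
G90
G00 X31.87 Y137.46
M3 S205
G01 X101.99 Y137.46 F2296
G01 X101.99 Y62.03
G01 X31.87 Y62.03
G01 X31.87 Y137.46
M5
G00 X210.16 Y200.96
M3 S205
G01 X196.48 Y224.65 F2296
G01 X169.12 Y224.65
G01 X155.44 Y200.96
G01 X169.12 Y177.27
G01 X196.48 Y177.27
G01 X210.16 Y200.96
M5
G00 X13.63 Y195.18
M3 S205
G01 X38.95 Y216.19 F2296
G01 X71.17 Y209.49
G01 X86.01 Y180.12
G01 X72.31 Y150.20
G01 X40.37 Y142.27
G01 X14.26 Y162.28
G01 X13.63 Y195.18
M5
G00 X60.52 Y155.29
M3 S205
G01 X70.67 Y155.29 F2296
G01 X70.67 Y87.18
G01 X60.52 Y87.18
G01 X60.52 Y155.29
M5
G00 X18.94 Y126.55
M3 S488
G01 X22.88 Y137.86 F1691
G01 X22.34 Y156.91
G01 X17.34 Y183.70
M5
G00 X108.65 Y137.28
M3 S205
G01 X148.41 Y188.50 F2296
G01 X192.49 Y83.16
G01 X108.65 Y137.28
M5
G00 X253.34 Y140.45
M3 S205
G01 X270.56 Y148.17 F2296
G01 X283.22 Y134.18
G01 X273.82 Y117.81
G01 X255.36 Y121.69
G01 X253.34 Y140.45
M5
G00 X0.00 Y0.00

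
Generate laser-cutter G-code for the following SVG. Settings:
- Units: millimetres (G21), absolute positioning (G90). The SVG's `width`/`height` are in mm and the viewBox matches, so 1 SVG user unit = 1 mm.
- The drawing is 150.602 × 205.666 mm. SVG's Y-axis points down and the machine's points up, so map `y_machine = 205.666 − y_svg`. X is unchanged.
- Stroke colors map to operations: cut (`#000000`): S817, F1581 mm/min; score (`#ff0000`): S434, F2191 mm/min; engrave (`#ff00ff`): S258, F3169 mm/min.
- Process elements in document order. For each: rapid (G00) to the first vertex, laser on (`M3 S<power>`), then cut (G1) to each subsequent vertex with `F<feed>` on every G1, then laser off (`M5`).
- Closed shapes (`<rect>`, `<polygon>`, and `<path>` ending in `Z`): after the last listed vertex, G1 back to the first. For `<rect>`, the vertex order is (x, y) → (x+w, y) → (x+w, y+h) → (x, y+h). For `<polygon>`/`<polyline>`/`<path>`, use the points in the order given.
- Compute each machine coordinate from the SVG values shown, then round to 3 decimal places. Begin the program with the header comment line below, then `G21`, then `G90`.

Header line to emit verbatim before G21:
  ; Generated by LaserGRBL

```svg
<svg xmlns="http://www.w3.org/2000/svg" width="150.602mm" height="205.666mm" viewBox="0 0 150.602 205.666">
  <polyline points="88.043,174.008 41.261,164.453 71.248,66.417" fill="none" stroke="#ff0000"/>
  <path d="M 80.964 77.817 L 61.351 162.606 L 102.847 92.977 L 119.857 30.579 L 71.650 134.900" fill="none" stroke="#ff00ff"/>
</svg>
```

Since the viewBox matches the mm dimensions, user units are millimetres directly. The only transform is the Y-flip y_m = 205.666 − y_svg.

Shape 1 is a open polyline drawn with `<polyline>`. Its stroke #ff0000 means score at S434, F2191. After flipping Y the toolpath is (88.043,31.658) → (41.261,41.213) → (71.248,139.249).

Shape 2 is a open polyline drawn with `<path>`. Its stroke #ff00ff means engrave at S258, F3169. After flipping Y the toolpath is (80.964,127.849) → (61.351,43.060) → (102.847,112.689) → (119.857,175.087) → (71.650,70.766).

; Generated by LaserGRBL
G21
G90
G00 X88.043 Y31.658
M3 S434
G1 X41.261 Y41.213 F2191
G1 X71.248 Y139.249 F2191
M5
G00 X80.964 Y127.849
M3 S258
G1 X61.351 Y43.060 F3169
G1 X102.847 Y112.689 F3169
G1 X119.857 Y175.087 F3169
G1 X71.650 Y70.766 F3169
M5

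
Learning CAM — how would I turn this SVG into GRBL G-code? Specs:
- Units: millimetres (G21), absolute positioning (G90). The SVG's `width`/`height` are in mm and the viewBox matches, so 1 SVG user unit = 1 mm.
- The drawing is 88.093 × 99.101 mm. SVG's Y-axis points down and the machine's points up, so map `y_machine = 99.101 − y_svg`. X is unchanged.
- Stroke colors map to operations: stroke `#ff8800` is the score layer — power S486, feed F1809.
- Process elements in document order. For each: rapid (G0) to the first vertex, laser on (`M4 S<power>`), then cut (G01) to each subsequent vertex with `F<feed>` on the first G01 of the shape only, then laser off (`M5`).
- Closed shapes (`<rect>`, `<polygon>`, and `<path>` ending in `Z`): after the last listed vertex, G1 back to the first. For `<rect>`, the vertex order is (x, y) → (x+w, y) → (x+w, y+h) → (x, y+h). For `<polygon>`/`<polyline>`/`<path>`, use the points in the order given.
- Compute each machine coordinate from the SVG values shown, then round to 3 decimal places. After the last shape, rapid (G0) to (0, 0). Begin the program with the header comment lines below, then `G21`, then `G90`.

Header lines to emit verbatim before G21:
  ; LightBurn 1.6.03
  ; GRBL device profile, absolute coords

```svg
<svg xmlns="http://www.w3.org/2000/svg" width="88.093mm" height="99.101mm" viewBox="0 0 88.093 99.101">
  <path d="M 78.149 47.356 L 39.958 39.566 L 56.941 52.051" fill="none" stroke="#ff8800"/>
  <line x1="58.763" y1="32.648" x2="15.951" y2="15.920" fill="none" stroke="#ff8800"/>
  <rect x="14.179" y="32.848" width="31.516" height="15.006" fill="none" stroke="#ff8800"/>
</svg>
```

; LightBurn 1.6.03
; GRBL device profile, absolute coords
G21
G90
G0 X78.149 Y51.745
M4 S486
G01 X39.958 Y59.535 F1809
G01 X56.941 Y47.050
M5
G0 X58.763 Y66.453
M4 S486
G01 X15.951 Y83.181 F1809
M5
G0 X14.179 Y66.253
M4 S486
G01 X45.695 Y66.253 F1809
G01 X45.695 Y51.247
G01 X14.179 Y51.247
G01 X14.179 Y66.253
M5
G0 X0.000 Y0.000

1 u = 1 mm; y_m = 99.101 − y.

[1] `<path>` open polyline, #ff8800→score S486 F1809: (78.149,51.745) → (39.958,59.535) → (56.941,47.050)

[2] `<line>` line segment, #ff8800→score S486 F1809: (58.763,66.453) → (15.951,83.181)

[3] `<rect>` rectangle, #ff8800→score S486 F1809: (14.179,66.253) → (45.695,66.253) → (45.695,51.247) → (14.179,51.247) → (14.179,66.253) (closed)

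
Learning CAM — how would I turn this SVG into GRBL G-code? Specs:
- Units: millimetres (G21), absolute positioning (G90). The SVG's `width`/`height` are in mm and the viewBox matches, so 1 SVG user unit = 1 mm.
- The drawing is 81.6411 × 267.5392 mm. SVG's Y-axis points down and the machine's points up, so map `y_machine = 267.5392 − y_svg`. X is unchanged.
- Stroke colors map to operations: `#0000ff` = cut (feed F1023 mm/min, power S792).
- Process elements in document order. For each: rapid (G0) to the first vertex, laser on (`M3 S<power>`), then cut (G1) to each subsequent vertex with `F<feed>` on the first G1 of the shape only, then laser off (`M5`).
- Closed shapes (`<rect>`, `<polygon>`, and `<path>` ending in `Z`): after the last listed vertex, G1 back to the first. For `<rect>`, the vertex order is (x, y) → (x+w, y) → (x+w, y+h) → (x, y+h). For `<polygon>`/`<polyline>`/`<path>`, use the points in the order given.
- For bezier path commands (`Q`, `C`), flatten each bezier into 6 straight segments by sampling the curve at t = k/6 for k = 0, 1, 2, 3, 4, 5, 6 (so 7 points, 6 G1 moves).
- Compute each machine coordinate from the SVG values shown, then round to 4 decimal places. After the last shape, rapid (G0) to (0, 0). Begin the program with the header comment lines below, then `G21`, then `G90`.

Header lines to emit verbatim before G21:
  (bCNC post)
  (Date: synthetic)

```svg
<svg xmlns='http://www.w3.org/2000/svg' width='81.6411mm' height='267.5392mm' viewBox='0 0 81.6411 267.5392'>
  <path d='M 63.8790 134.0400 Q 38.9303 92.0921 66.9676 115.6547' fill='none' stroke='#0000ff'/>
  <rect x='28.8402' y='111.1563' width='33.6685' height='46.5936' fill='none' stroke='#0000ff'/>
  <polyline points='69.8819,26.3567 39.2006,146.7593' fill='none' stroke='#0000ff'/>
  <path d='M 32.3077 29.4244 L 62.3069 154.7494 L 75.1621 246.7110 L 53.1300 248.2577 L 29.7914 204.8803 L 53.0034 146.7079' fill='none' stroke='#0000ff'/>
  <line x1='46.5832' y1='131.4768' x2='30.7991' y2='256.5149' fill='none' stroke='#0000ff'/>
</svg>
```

viewBox `0 0 81.6411 267.5392` with mm width/height → 1 unit = 1 mm. Flip: y_m = 267.5392 − y_svg.

**Shape 1** — `<path>` quadratic bezier, stroke `#0000ff` → cut (S792, F1023). Control points (SVG): P0=(63.8790,134.0400), P1=(38.9303,92.0921), P2=(66.9676,115.6547); sampled at t=k/6. Machine vertices: (63.8790,133.4992) → (57.0346,145.6621) → (53.1339,154.1855) → (52.1768,159.0695) → (54.1634,160.3140) → (59.0937,157.9190) → (66.9676,151.8845). Open path.

**Shape 2** — `<rect>` rectangle, stroke `#0000ff` → cut (S792, F1023). Machine vertices: (28.8402,156.3829) → (62.5087,156.3829) → (62.5087,109.7893) → (28.8402,109.7893) → (28.8402,156.3829). Closed: final G1 returns to the first vertex.

**Shape 3** — `<polyline>` line segment, stroke `#0000ff` → cut (S792, F1023). Machine vertices: (69.8819,241.1825) → (39.2006,120.7799). Open path.

**Shape 4** — `<path>` open polyline, stroke `#0000ff` → cut (S792, F1023). Machine vertices: (32.3077,238.1148) → (62.3069,112.7898) → (75.1621,20.8282) → (53.1300,19.2815) → (29.7914,62.6589) → (53.0034,120.8313). Open path.

**Shape 5** — `<line>` line segment, stroke `#0000ff` → cut (S792, F1023). Machine vertices: (46.5832,136.0624) → (30.7991,11.0243). Open path.

(bCNC post)
(Date: synthetic)
G21
G90
G0 X63.8790 Y133.4992
M3 S792
G1 X57.0346 Y145.6621 F1023
G1 X53.1339 Y154.1855
G1 X52.1768 Y159.0695
G1 X54.1634 Y160.3140
G1 X59.0937 Y157.9190
G1 X66.9676 Y151.8845
M5
G0 X28.8402 Y156.3829
M3 S792
G1 X62.5087 Y156.3829 F1023
G1 X62.5087 Y109.7893
G1 X28.8402 Y109.7893
G1 X28.8402 Y156.3829
M5
G0 X69.8819 Y241.1825
M3 S792
G1 X39.2006 Y120.7799 F1023
M5
G0 X32.3077 Y238.1148
M3 S792
G1 X62.3069 Y112.7898 F1023
G1 X75.1621 Y20.8282
G1 X53.1300 Y19.2815
G1 X29.7914 Y62.6589
G1 X53.0034 Y120.8313
M5
G0 X46.5832 Y136.0624
M3 S792
G1 X30.7991 Y11.0243 F1023
M5
G0 X0.0000 Y0.0000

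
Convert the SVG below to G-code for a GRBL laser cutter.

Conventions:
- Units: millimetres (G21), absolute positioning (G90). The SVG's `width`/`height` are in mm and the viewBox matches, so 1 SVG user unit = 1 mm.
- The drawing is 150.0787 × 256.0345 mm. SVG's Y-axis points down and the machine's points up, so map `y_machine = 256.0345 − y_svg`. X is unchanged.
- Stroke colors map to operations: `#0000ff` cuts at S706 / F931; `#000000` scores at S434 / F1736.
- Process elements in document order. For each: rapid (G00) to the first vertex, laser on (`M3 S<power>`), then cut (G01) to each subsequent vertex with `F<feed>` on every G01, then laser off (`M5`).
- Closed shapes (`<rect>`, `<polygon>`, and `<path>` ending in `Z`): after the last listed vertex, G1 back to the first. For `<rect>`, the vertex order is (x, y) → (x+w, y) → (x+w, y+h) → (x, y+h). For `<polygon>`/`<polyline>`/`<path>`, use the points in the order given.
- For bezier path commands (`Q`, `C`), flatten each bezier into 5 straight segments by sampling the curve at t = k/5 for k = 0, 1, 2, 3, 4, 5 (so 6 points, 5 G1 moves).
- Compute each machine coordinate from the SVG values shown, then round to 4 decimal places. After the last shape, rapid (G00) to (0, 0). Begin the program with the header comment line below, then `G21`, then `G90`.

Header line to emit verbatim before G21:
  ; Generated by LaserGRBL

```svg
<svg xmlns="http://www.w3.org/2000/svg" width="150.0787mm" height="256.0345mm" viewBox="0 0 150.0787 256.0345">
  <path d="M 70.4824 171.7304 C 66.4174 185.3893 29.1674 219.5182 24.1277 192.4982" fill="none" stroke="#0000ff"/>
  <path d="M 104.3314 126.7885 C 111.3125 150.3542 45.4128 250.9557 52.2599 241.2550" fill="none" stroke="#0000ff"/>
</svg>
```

1 u = 1 mm; y_m = 256.0345 − y.

[1] `<path>` cubic bezier, #0000ff→cut S706 F931: (70.4824,84.3041) → (64.5844,74.3053) → (53.8609,63.3114) → (41.4510,55.2402) → (30.4936,54.0092) → (24.1277,63.5363)

[2] `<path>` cubic bezier, #0000ff→cut S706 F931: (104.3314,129.2460) → (100.9394,107.3610) → (87.0461,75.9796) → (69.6417,44.0941) → (55.7162,20.6966) → (52.2599,14.7795)

; Generated by LaserGRBL
G21
G90
G00 X70.4824 Y84.3041
M3 S706
G01 X64.5844 Y74.3053 F931
G01 X53.8609 Y63.3114 F931
G01 X41.4510 Y55.2402 F931
G01 X30.4936 Y54.0092 F931
G01 X24.1277 Y63.5363 F931
M5
G00 X104.3314 Y129.2460
M3 S706
G01 X100.9394 Y107.3610 F931
G01 X87.0461 Y75.9796 F931
G01 X69.6417 Y44.0941 F931
G01 X55.7162 Y20.6966 F931
G01 X52.2599 Y14.7795 F931
M5
G00 X0.0000 Y0.0000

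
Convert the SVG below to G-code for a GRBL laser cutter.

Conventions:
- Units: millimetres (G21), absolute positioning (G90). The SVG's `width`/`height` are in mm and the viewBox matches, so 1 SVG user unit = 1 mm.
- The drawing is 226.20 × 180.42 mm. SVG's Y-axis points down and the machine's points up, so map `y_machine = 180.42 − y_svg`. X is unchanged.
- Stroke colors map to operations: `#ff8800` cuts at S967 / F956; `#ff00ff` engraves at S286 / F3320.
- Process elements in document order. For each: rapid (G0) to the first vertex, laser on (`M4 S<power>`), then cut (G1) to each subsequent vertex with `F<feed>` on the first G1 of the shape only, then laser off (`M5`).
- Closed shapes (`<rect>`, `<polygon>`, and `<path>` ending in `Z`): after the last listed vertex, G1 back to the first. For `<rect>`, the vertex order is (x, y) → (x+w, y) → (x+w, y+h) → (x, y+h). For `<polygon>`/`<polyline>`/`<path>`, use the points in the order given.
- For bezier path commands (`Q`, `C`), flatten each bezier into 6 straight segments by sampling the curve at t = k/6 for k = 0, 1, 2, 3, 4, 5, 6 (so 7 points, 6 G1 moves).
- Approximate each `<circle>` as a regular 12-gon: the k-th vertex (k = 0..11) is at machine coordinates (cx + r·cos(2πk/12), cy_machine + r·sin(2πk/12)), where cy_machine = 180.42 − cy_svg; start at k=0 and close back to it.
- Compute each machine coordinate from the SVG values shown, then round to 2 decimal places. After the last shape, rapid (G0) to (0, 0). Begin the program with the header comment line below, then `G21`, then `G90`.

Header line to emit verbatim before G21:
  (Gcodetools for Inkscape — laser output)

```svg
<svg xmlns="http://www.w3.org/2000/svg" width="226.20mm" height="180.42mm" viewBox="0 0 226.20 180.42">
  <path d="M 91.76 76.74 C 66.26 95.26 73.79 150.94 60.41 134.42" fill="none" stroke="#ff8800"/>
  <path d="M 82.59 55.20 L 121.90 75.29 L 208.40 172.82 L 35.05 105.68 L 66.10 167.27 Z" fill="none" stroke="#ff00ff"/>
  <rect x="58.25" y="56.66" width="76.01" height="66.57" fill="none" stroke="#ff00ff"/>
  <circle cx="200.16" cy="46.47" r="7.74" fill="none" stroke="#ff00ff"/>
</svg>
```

(Gcodetools for Inkscape — laser output)
G21
G90
G0 X91.76 Y103.68
M4 S967
G1 X81.51 Y91.83 F956
G1 X75.27 Y76.82
G1 X71.54 Y61.70
G1 X68.82 Y49.50
G1 X65.61 Y43.25
G1 X60.41 Y46.00
M5
G0 X82.59 Y125.22
M4 S286
G1 X121.90 Y105.13 F3320
G1 X208.40 Y7.60
G1 X35.05 Y74.74
G1 X66.10 Y13.15
G1 X82.59 Y125.22
M5
G0 X58.25 Y123.76
M4 S286
G1 X134.26 Y123.76 F3320
G1 X134.26 Y57.19
G1 X58.25 Y57.19
G1 X58.25 Y123.76
M5
G0 X207.90 Y133.95
M4 S286
G1 X206.86 Y137.82 F3320
G1 X204.03 Y140.65
G1 X200.16 Y141.69
G1 X196.29 Y140.65
G1 X193.46 Y137.82
G1 X192.42 Y133.95
G1 X193.46 Y130.08
G1 X196.29 Y127.25
G1 X200.16 Y126.21
G1 X204.03 Y127.25
G1 X206.86 Y130.08
G1 X207.90 Y133.95
M5
G0 X0.00 Y0.00

viewBox `0 0 226.20 180.42` with mm width/height → 1 unit = 1 mm. Flip: y_m = 180.42 − y_svg.

**Shape 1** — `<path>` cubic bezier, stroke `#ff8800` → cut (S967, F956). Control points (SVG): P0=(91.76,76.74), P1=(66.26,95.26), P2=(73.79,150.94), P3=(60.41,134.42); sampled at t=k/6. Machine vertices: (91.76,103.68) → (81.51,91.83) → (75.27,76.82) → (71.54,61.70) → (68.82,49.50) → (65.61,43.25) → (60.41,46.00). Open path.

**Shape 2** — `<path>` closed polygon, stroke `#ff00ff` → engrave (S286, F3320). Machine vertices: (82.59,125.22) → (121.90,105.13) → (208.40,7.60) → (35.05,74.74) → (66.10,13.15) → (82.59,125.22). Closed: final G1 returns to the first vertex.

**Shape 3** — `<rect>` rectangle, stroke `#ff00ff` → engrave (S286, F3320). Machine vertices: (58.25,123.76) → (134.26,123.76) → (134.26,57.19) → (58.25,57.19) → (58.25,123.76). Closed: final G1 returns to the first vertex.

**Shape 4** — `<circle>` circle, stroke `#ff00ff` → engrave (S286, F3320). Machine vertices: (207.90,133.95) → (206.86,137.82) → (204.03,140.65) → (200.16,141.69) → (196.29,140.65) → (193.46,137.82) → (192.42,133.95) → (193.46,130.08) → (196.29,127.25) → (200.16,126.21) → (204.03,127.25) → (206.86,130.08) → (207.90,133.95). Closed: final G1 returns to the first vertex.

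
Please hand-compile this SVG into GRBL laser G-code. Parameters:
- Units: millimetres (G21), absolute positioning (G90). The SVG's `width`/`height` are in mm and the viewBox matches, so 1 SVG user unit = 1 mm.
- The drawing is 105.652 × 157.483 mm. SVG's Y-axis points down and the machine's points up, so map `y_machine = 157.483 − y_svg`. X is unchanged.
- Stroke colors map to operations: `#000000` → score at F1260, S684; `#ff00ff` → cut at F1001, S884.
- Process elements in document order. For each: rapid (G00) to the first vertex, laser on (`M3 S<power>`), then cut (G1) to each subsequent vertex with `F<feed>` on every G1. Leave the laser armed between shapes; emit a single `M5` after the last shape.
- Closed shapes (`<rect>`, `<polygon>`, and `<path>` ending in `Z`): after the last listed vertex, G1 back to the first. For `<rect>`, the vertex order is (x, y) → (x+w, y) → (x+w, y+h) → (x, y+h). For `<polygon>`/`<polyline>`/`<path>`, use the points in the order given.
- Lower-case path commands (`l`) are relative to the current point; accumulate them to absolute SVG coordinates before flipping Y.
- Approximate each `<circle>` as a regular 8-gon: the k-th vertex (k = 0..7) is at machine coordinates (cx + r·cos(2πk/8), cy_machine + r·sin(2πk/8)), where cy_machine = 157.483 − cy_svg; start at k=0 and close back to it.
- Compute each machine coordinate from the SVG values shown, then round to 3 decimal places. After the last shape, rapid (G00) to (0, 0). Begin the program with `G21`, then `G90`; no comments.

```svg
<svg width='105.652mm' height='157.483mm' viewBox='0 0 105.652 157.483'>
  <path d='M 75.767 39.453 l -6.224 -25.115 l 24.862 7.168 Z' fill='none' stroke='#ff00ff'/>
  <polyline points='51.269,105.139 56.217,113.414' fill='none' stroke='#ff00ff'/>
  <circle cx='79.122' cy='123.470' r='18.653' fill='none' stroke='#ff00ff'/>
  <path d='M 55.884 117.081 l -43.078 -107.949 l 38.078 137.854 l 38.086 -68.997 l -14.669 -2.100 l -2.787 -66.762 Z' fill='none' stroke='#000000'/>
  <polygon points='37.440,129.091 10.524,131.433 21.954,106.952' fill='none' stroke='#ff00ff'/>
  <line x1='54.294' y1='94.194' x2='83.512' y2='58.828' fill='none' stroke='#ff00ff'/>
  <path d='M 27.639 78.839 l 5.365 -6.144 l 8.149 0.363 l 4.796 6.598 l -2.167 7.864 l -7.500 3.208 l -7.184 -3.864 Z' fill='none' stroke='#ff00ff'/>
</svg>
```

G21
G90
G00 X75.767 Y118.030
M3 S884
G1 X69.543 Y143.145 F1001
G1 X94.405 Y135.977 F1001
G1 X75.767 Y118.030 F1001
G00 X51.269 Y52.344
M3 S884
G1 X56.217 Y44.069 F1001
G00 X97.775 Y34.013
M3 S884
G1 X92.312 Y47.203 F1001
G1 X79.122 Y52.666 F1001
G1 X65.932 Y47.203 F1001
G1 X60.469 Y34.013 F1001
G1 X65.932 Y20.823 F1001
G1 X79.122 Y15.360 F1001
G1 X92.312 Y20.823 F1001
G1 X97.775 Y34.013 F1001
G00 X55.884 Y40.402
M3 S684
G1 X12.806 Y148.351 F1260
G1 X50.884 Y10.497 F1260
G1 X88.970 Y79.494 F1260
G1 X74.301 Y81.594 F1260
G1 X71.514 Y148.356 F1260
G1 X55.884 Y40.402 F1260
G00 X37.440 Y28.392
M3 S884
G1 X10.524 Y26.050 F1001
G1 X21.954 Y50.531 F1001
G1 X37.440 Y28.392 F1001
G00 X54.294 Y63.289
M3 S884
G1 X83.512 Y98.655 F1001
G00 X27.639 Y78.644
M3 S884
G1 X33.004 Y84.788 F1001
G1 X41.153 Y84.425 F1001
G1 X45.949 Y77.827 F1001
G1 X43.782 Y69.963 F1001
G1 X36.282 Y66.755 F1001
G1 X29.098 Y70.619 F1001
G1 X27.639 Y78.644 F1001
M5
G00 X0.000 Y0.000

viewBox `0 0 105.652 157.483` with mm width/height → 1 unit = 1 mm. Flip: y_m = 157.483 − y_svg.

**Shape 1** — `<path>` regular polygon, stroke `#ff00ff` → cut (S884, F1001). Machine vertices: (75.767,118.030) → (69.543,143.145) → (94.405,135.977) → (75.767,118.030). Closed: final G1 returns to the first vertex.

**Shape 2** — `<polyline>` line segment, stroke `#ff00ff` → cut (S884, F1001). Machine vertices: (51.269,52.344) → (56.217,44.069). Open path.

**Shape 3** — `<circle>` circle, stroke `#ff00ff` → cut (S884, F1001). Machine vertices: (97.775,34.013) → (92.312,47.203) → (79.122,52.666) → (65.932,47.203) → (60.469,34.013) → (65.932,20.823) → (79.122,15.360) → (92.312,20.823) → (97.775,34.013). Closed: final G1 returns to the first vertex.

**Shape 4** — `<path>` closed polygon, stroke `#000000` → score (S684, F1260). Machine vertices: (55.884,40.402) → (12.806,148.351) → (50.884,10.497) → (88.970,79.494) → (74.301,81.594) → (71.514,148.356) → (55.884,40.402). Closed: final G1 returns to the first vertex.

**Shape 5** — `<polygon>` regular polygon, stroke `#ff00ff` → cut (S884, F1001). Machine vertices: (37.440,28.392) → (10.524,26.050) → (21.954,50.531) → (37.440,28.392). Closed: final G1 returns to the first vertex.

**Shape 6** — `<line>` line segment, stroke `#ff00ff` → cut (S884, F1001). Machine vertices: (54.294,63.289) → (83.512,98.655). Open path.

**Shape 7** — `<path>` regular polygon, stroke `#ff00ff` → cut (S884, F1001). Machine vertices: (27.639,78.644) → (33.004,84.788) → (41.153,84.425) → (45.949,77.827) → (43.782,69.963) → (36.282,66.755) → (29.098,70.619) → (27.639,78.644). Closed: final G1 returns to the first vertex.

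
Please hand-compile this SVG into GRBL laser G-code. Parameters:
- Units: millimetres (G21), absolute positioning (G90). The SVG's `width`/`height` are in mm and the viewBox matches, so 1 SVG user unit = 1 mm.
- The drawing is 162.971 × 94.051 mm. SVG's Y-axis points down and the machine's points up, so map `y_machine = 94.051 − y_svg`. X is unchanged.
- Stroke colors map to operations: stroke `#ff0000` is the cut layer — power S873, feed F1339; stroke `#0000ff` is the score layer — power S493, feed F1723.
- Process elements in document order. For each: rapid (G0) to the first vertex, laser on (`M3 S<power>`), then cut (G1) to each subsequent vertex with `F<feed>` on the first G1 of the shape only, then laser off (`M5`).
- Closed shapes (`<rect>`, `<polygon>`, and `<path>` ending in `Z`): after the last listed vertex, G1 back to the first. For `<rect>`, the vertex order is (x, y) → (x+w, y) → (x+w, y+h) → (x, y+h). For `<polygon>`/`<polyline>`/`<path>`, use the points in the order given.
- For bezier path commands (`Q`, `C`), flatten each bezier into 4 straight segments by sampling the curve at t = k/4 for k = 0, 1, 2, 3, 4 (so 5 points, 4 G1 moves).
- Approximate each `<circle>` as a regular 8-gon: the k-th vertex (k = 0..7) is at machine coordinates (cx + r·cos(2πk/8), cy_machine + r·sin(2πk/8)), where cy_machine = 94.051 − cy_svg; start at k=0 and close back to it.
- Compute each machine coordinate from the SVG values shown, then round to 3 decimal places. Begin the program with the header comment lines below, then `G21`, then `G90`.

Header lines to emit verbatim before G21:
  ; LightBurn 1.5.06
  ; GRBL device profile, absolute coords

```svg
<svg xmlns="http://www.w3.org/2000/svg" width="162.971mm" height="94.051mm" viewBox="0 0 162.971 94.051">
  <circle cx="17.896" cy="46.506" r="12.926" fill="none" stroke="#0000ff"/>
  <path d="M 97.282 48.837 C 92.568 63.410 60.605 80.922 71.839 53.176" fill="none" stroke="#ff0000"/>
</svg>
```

; LightBurn 1.5.06
; GRBL device profile, absolute coords
G21
G90
G0 X30.822 Y47.545
M3 S493
G1 X27.036 Y56.685 F1723
G1 X17.896 Y60.471
G1 X8.756 Y56.685
G1 X4.970 Y47.545
G1 X8.756 Y38.405
G1 X17.896 Y34.619
G1 X27.036 Y38.405
G1 X30.822 Y47.545
M5
G0 X97.282 Y45.214
M3 S873
G1 X89.738 Y34.486 F1339
G1 X78.580 Y27.175
G1 X70.412 Y27.798
G1 X71.839 Y40.875
M5

1 u = 1 mm; y_m = 94.051 − y.

[1] `<circle>` circle, #0000ff→score S493 F1723: (30.822,47.545) → (27.036,56.685) → (17.896,60.471) → (8.756,56.685) → (4.970,47.545) → (8.756,38.405) → (17.896,34.619) → (27.036,38.405) → (30.822,47.545) (closed)

[2] `<path>` cubic bezier, #ff0000→cut S873 F1339: (97.282,45.214) → (89.738,34.486) → (78.580,27.175) → (70.412,27.798) → (71.839,40.875)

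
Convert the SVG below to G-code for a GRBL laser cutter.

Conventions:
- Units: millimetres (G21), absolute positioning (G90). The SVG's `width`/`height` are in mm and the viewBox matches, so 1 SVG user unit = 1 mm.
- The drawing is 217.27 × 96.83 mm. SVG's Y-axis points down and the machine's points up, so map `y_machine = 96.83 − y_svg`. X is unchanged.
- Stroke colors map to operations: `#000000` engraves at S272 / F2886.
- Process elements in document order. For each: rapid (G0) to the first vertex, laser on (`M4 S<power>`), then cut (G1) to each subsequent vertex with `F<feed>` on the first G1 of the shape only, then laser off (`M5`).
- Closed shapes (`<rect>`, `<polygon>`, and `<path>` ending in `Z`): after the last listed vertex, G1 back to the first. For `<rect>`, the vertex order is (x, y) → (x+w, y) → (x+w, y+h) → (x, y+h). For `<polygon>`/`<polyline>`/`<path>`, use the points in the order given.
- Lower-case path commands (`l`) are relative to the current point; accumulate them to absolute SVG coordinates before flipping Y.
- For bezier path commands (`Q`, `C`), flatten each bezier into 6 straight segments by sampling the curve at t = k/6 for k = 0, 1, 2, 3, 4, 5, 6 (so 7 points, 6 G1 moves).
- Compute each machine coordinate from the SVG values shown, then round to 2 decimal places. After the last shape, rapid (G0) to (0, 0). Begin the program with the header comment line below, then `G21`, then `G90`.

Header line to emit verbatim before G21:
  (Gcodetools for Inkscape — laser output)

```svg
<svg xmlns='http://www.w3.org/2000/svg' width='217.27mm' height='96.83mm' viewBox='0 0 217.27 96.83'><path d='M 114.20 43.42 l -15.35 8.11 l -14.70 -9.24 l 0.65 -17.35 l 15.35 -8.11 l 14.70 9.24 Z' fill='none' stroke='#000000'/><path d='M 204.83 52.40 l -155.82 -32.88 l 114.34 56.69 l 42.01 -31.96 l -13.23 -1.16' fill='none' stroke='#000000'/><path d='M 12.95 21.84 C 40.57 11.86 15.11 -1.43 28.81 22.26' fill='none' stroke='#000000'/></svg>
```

(Gcodetools for Inkscape — laser output)
G21
G90
G0 X114.20 Y53.41
M4 S272
G1 X98.85 Y45.30 F2886
G1 X84.15 Y54.54
G1 X84.80 Y71.89
G1 X100.15 Y80.00
G1 X114.85 Y70.76
G1 X114.20 Y53.41
M5
G0 X204.83 Y44.43
M4 S272
G1 X49.01 Y77.31 F2886
G1 X163.35 Y20.62
G1 X205.36 Y52.58
G1 X192.13 Y53.74
M5
G0 X12.95 Y74.99
M4 S272
G1 X22.76 Y80.07 F2886
G1 X26.29 Y84.58
G1 X26.10 Y87.41
G1 X24.75 Y87.43
G1 X24.80 Y83.52
G1 X28.81 Y74.57
M5
G0 X0.00 Y0.00

viewBox `0 0 217.27 96.83` with mm width/height → 1 unit = 1 mm. Flip: y_m = 96.83 − y_svg.

**Shape 1** — `<path>` regular polygon, stroke `#000000` → engrave (S272, F2886). Machine vertices: (114.20,53.41) → (98.85,45.30) → (84.15,54.54) → (84.80,71.89) → (100.15,80.00) → (114.85,70.76) → (114.20,53.41). Closed: final G1 returns to the first vertex.

**Shape 2** — `<path>` open polyline, stroke `#000000` → engrave (S272, F2886). Machine vertices: (204.83,44.43) → (49.01,77.31) → (163.35,20.62) → (205.36,52.58) → (192.13,53.74). Open path.

**Shape 3** — `<path>` cubic bezier, stroke `#000000` → engrave (S272, F2886). Control points (SVG): P0=(12.95,21.84), P1=(40.57,11.86), P2=(15.11,-1.43), P3=(28.81,22.26); sampled at t=k/6. Machine vertices: (12.95,74.99) → (22.76,80.07) → (26.29,84.58) → (26.10,87.41) → (24.75,87.43) → (24.80,83.52) → (28.81,74.57). Open path.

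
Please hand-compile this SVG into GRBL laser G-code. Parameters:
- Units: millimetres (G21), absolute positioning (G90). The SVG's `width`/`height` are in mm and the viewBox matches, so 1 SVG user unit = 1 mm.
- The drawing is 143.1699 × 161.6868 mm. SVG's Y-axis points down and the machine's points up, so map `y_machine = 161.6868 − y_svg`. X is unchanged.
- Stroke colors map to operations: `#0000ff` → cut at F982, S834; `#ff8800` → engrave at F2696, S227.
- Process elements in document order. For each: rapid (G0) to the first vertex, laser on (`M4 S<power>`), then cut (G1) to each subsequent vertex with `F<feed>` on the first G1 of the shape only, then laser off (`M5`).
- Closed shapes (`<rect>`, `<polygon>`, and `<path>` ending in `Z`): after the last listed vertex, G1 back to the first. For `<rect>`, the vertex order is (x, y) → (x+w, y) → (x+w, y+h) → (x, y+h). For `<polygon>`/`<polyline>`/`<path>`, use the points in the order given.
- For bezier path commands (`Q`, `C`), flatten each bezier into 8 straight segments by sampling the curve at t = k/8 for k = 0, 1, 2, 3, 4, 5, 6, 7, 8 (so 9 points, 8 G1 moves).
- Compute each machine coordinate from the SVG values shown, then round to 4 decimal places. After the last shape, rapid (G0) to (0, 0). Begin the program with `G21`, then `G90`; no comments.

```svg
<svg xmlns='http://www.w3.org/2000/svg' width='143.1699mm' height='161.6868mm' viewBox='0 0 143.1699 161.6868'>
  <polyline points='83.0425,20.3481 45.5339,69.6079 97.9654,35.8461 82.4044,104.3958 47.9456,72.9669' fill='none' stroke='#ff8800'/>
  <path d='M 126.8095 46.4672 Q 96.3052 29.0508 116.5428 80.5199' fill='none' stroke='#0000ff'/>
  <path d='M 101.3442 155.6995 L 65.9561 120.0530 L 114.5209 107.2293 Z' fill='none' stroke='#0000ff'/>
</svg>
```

viewBox `0 0 143.1699 161.6868` with mm width/height → 1 unit = 1 mm. Flip: y_m = 161.6868 − y_svg.

**Shape 1** — `<polyline>` open polyline, stroke `#ff8800` → engrave (S227, F2696). Machine vertices: (83.0425,141.3387) → (45.5339,92.0789) → (97.9654,125.8407) → (82.4044,57.2910) → (47.9456,88.7199). Open path.

**Shape 2** — `<path>` quadratic bezier, stroke `#0000ff` → cut (S834, F982). Control points (SVG): P0=(126.8095,46.4672), P1=(96.3052,29.0508), P2=(116.5428,80.5199); sampled at t=k/8. Machine vertices: (126.8095,115.2196) → (119.9763,118.4974) → (114.7287,119.6225) → (111.0669,118.5949) → (108.9907,115.4146) → (108.5002,110.0817) → (109.5954,102.5961) → (112.2762,92.9578) → (116.5428,81.1669). Open path.

**Shape 3** — `<path>` regular polygon, stroke `#0000ff` → cut (S834, F982). Machine vertices: (101.3442,5.9873) → (65.9561,41.6338) → (114.5209,54.4575) → (101.3442,5.9873). Closed: final G1 returns to the first vertex.

G21
G90
G0 X83.0425 Y141.3387
M4 S227
G1 X45.5339 Y92.0789 F2696
G1 X97.9654 Y125.8407
G1 X82.4044 Y57.2910
G1 X47.9456 Y88.7199
M5
G0 X126.8095 Y115.2196
M4 S834
G1 X119.9763 Y118.4974 F982
G1 X114.7287 Y119.6225
G1 X111.0669 Y118.5949
G1 X108.9907 Y115.4146
G1 X108.5002 Y110.0817
G1 X109.5954 Y102.5961
G1 X112.2762 Y92.9578
G1 X116.5428 Y81.1669
M5
G0 X101.3442 Y5.9873
M4 S834
G1 X65.9561 Y41.6338 F982
G1 X114.5209 Y54.4575
G1 X101.3442 Y5.9873
M5
G0 X0.0000 Y0.0000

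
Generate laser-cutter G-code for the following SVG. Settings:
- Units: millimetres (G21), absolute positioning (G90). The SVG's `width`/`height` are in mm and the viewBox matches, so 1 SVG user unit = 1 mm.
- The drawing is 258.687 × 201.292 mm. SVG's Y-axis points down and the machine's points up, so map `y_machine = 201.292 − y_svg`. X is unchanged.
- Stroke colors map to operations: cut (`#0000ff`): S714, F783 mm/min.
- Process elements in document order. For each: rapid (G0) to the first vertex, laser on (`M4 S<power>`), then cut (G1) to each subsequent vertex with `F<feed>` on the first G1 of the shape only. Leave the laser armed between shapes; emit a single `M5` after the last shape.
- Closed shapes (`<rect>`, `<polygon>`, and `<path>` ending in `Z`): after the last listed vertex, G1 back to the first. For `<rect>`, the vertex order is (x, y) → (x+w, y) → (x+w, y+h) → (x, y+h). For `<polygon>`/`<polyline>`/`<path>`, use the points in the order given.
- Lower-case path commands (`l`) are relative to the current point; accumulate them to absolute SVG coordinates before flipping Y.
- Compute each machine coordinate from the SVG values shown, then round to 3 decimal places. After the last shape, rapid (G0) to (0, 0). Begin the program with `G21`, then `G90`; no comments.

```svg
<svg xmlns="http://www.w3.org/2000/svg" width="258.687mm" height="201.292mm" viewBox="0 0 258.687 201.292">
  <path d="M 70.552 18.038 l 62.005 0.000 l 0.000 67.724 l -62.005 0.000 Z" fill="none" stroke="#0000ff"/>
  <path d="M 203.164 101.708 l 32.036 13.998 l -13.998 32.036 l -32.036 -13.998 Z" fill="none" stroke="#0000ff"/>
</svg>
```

G21
G90
G0 X70.552 Y183.254
M4 S714
G1 X132.557 Y183.254 F783
G1 X132.557 Y115.530
G1 X70.552 Y115.530
G1 X70.552 Y183.254
G0 X203.164 Y99.584
M4 S714
G1 X235.200 Y85.586 F783
G1 X221.202 Y53.550
G1 X189.166 Y67.548
G1 X203.164 Y99.584
M5
G0 X0.000 Y0.000

1 u = 1 mm; y_m = 201.292 − y.

[1] `<path>` rectangle, #0000ff→cut S714 F783: (70.552,183.254) → (132.557,183.254) → (132.557,115.530) → (70.552,115.530) → (70.552,183.254) (closed)

[2] `<path>` regular polygon, #0000ff→cut S714 F783: (203.164,99.584) → (235.200,85.586) → (221.202,53.550) → (189.166,67.548) → (203.164,99.584) (closed)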